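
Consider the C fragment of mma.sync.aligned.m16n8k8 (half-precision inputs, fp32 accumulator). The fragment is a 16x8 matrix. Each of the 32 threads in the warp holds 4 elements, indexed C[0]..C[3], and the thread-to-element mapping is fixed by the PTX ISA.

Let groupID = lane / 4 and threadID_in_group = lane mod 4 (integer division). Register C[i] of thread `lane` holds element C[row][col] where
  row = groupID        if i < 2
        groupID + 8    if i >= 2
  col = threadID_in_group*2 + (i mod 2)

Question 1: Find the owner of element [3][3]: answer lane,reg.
13,1

r=3->g=3,rb=0  c=3->t=1,b0=1
L=3*4+1=13  i=0*2+1=1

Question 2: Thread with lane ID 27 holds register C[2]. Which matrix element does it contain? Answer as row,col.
14,6

27: gid=6,tid=3
[2] (6+8,3*2+0) = (14,6)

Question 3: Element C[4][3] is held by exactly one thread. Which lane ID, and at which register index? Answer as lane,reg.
r=4->g=4,rb=0  c=3->t=1,b0=1
L=4*4+1=17  i=0*2+1=1

17,1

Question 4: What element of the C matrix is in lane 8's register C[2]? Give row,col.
10,0

lane 8⇒8/4=2, 8 mod 4=0
i=2  r:2+8⇒10  c:2·0+0⇒0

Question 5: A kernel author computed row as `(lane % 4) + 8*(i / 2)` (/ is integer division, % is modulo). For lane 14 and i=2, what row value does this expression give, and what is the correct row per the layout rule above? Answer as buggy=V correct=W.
buggy=10 correct=11

`(lane % 4) + 8*(i / 2)`[14,2]=>10
lane 14: grp=3 (14/4), tig=2 (14%4)
i=2: r=3+8=11, c=2*2+0=4
row: 10 vs 11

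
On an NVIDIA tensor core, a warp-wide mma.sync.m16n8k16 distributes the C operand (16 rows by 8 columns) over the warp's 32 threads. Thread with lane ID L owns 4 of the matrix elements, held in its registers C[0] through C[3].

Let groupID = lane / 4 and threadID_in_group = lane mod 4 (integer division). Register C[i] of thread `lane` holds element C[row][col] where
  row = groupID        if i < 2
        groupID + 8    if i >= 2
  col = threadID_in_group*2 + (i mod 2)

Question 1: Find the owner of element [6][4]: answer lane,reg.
26,0

r=6->g=6,rb=0  c=4->t=2,b0=0
L=6*4+2=26  i=0*2+0=0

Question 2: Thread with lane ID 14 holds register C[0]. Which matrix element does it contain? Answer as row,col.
14: g=3,t=2
[0] (3+0,2*2+0) = (3,4)

3,4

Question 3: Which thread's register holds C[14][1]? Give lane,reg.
r: 14->gid=6,r8=1  c: 1->tid=0,i&1=1
L=6*4+0=24  i=1*2+1=3

24,3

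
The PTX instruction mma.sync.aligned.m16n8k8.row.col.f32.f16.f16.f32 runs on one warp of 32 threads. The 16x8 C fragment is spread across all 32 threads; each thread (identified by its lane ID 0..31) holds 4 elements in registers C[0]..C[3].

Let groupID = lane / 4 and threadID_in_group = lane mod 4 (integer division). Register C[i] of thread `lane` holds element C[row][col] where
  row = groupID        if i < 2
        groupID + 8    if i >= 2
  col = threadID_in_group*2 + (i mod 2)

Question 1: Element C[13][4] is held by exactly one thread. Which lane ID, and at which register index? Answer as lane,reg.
r:13=>grp=5,rB=1  c:4=>tig=2,lo=0
L=5*4+2=22  i=1*2+0=2

22,2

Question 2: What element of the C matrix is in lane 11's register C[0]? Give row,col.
2,6

11: gid=2,tid=3
[0] (2+0,3*2+0) = (2,6)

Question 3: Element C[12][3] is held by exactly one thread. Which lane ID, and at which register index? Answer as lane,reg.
17,3

r=12→G=4,rhi=1  c=3→T=1,p=1
L=4*4+1=17  i=1*2+1=3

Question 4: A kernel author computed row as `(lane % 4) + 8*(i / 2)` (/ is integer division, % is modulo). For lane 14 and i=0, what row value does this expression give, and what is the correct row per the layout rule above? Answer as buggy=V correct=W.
buggy=2 correct=3

`(lane % 4) + 8*(i / 2)`[14,0]=>2
lane 14=>14/4=3, 14 mod 4=2
i=0  r:3+0=>3  c:2·2+0=>4
row: 2 vs 3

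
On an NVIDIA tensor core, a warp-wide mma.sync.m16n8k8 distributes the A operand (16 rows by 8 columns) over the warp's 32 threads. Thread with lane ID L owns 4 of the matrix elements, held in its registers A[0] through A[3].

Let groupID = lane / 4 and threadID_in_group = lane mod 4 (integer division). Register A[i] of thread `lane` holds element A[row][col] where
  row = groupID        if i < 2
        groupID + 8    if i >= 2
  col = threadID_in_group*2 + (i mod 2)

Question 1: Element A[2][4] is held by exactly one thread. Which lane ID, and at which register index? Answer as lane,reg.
r=2->g=2,rb=0  c=4->t=2,b0=0
L=2*4+2=10  i=0*2+0=0

10,0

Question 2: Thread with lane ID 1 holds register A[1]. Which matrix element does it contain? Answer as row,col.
0,3

lane 1: grp=0 (1/4), tig=1 (1%4)
i=1: r=0+0=0, c=1*2+1=3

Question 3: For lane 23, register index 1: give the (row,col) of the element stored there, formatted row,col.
5,7

lane 23⇒23/4=5, 23 mod 4=3
i=1  r:5+0⇒5  c:2·3+1⇒7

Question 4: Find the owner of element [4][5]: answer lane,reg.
18,1

r: 4->gid=4,r8=0  c: 5->tid=2,i&1=1
L=4*4+2=18  i=0*2+1=1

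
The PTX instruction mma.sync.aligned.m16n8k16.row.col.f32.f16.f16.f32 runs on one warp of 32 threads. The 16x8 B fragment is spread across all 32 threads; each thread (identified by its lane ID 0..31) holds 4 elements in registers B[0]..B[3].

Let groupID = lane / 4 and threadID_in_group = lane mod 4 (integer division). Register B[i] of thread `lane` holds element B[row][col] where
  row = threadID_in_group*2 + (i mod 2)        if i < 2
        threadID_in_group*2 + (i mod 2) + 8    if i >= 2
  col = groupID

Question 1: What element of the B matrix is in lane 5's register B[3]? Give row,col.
11,1

lane 5: g=1 (5/4), t=1 (5%4)
i=3: r=1*2+1+8=11, c=g=1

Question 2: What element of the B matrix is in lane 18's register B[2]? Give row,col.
18: G=4,T=2
[2] (2*2+0+8,4) = (12,4)

12,4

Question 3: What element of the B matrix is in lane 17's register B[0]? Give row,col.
2,4

17: grp=4,tig=1
[0] (1*2+0+0,4) = (2,4)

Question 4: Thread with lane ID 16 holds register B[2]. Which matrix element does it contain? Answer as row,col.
lane 16: G=4 (16/4), T=0 (16%4)
i=2: r=0*2+0+8=8, c=G=4

8,4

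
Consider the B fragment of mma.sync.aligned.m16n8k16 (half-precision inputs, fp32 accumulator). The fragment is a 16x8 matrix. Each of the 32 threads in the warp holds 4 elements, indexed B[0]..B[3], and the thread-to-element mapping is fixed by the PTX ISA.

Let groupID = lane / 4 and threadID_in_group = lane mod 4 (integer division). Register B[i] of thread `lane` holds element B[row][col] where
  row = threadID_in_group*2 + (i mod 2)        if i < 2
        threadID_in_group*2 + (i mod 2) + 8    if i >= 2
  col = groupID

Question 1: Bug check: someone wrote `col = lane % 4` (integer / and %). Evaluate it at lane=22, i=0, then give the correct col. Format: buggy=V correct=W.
buggy=2 correct=5

`lane % 4`[22,0]⇒2
22: gr=5,th=2
[0] (2*2+0+0,5) = (4,5)
col: 2 vs 5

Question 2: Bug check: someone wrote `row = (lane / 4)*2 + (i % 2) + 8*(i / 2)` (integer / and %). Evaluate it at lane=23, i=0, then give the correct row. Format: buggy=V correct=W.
`(lane / 4)*2 + (i % 2) + 8*(i / 2)`[23,0]->10
lane 23: gid=5 (23/4), tid=3 (23%4)
i=0: r=3*2+0+0=6, c=gid=5
row: 10 vs 6

buggy=10 correct=6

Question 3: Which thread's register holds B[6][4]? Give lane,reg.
19,0

c:4=>grp=4  r:6=>rB=0,tig=3,lo=0
L=4*4+3=19  i=0*2+0=0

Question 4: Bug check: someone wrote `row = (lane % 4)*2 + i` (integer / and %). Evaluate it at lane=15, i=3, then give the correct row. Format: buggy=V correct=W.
`(lane % 4)*2 + i`[15,3]->9
lane 15->15/4=3, 15 mod 4=3
i=3  r:2·3+1+8->15  c:3
row: 9 vs 15

buggy=9 correct=15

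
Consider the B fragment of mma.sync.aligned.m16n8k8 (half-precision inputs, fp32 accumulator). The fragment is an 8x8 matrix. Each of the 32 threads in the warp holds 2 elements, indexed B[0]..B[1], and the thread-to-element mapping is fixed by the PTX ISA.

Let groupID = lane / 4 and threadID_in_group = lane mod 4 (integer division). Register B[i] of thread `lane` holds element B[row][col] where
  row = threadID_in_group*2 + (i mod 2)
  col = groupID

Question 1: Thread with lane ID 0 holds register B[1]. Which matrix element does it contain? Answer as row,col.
1,0

L=0=>grp=0>>2=0, tig=0&3=0
[1]=>row 0·2+1=1  col grp=0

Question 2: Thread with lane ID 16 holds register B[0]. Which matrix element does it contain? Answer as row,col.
0,4

16: gr=4,th=0
[0] (0*2+0,4) = (0,4)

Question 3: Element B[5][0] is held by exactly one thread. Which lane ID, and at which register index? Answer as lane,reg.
2,1

c: 0->gid=0  r: 5->tid=2,i&1=1
L=0*4+2=2  i=1=1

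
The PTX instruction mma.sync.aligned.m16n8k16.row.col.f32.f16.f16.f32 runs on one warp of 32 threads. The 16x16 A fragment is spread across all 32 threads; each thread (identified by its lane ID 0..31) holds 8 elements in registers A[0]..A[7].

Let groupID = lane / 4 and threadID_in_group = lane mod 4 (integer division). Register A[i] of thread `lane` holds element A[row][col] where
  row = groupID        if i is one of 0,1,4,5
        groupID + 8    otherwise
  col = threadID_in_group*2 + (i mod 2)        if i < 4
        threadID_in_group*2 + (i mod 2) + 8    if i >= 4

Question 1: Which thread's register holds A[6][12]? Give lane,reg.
r=6⇒gr=6,Rb=0  c=12⇒Cb=1,th=2,odd=0
L=6*4+2=26  i=1*4+0*2+0=4

26,4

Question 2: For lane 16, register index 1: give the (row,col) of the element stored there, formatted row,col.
L=16=>grp=16>>2=4, tig=16&3=0
[1]=>row 4+0=4  col 0·2+1+0=1

4,1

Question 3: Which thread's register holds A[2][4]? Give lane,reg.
r: 2->gid=2,r8=0  c: 4->c8=0,tid=2,i&1=0
L=2*4+2=10  i=0*4+0*2+0=0

10,0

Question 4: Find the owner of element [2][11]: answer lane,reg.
9,5

r: 2->gid=2,r8=0  c: 11->c8=1,tid=1,i&1=1
L=2*4+1=9  i=1*4+0*2+1=5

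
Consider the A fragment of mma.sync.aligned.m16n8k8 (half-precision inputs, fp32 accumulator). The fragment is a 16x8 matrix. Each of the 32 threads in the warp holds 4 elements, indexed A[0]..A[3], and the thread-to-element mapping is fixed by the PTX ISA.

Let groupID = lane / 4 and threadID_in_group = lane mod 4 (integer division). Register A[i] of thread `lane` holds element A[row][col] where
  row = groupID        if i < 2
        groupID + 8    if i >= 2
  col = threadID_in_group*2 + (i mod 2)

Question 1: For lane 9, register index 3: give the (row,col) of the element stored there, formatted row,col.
lane 9⇒9/4=2, 9 mod 4=1
i=3  r:2+8⇒10  c:2·1+1⇒3

10,3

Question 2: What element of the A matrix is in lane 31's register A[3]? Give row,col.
lane 31: g=7 (31/4), t=3 (31%4)
i=3: r=7+8=15, c=3*2+1=7

15,7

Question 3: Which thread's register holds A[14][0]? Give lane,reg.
r=14->g=6,rb=1  c=0->t=0,b0=0
L=6*4+0=24  i=1*2+0=2

24,2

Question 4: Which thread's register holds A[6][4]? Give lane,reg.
26,0

r=6→G=6,rhi=0  c=4→T=2,p=0
L=6*4+2=26  i=0*2+0=0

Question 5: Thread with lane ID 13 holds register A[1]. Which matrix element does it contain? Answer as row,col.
13: grp=3,tig=1
[1] (3+0,1*2+1) = (3,3)

3,3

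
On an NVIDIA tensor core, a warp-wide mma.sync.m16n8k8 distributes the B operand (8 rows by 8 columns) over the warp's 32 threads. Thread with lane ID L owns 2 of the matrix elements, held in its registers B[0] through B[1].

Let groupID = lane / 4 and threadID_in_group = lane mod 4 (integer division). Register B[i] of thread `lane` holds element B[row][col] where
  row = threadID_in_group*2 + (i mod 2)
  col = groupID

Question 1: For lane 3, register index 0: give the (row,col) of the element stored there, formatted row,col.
lane 3⇒3/4=0, 3 mod 4=3
i=0  r:2·3+0⇒6  c:0

6,0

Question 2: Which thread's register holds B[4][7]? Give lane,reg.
30,0

c=7⇒gr=7  r=4⇒th=2,odd=0
L=7*4+2=30  i=0=0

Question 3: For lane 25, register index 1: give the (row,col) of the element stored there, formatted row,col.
3,6

25: g=6,t=1
[1] (1*2+1,6) = (3,6)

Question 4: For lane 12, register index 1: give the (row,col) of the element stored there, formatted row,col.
12: g=3,t=0
[1] (0*2+1,3) = (1,3)

1,3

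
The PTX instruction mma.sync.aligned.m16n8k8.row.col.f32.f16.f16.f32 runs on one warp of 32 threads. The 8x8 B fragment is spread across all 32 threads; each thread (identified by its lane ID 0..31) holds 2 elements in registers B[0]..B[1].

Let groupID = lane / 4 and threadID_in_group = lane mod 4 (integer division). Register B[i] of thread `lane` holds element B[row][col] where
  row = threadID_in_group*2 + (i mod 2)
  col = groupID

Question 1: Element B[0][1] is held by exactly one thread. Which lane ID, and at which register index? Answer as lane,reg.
c:1=>grp=1  r:0=>tig=0,lo=0
L=1*4+0=4  i=0=0

4,0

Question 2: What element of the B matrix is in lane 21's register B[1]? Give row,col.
3,5

21: G=5,T=1
[1] (1*2+1,5) = (3,5)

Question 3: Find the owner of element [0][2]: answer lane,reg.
8,0

c=2->g=2  r=0->t=0,b0=0
L=2*4+0=8  i=0=0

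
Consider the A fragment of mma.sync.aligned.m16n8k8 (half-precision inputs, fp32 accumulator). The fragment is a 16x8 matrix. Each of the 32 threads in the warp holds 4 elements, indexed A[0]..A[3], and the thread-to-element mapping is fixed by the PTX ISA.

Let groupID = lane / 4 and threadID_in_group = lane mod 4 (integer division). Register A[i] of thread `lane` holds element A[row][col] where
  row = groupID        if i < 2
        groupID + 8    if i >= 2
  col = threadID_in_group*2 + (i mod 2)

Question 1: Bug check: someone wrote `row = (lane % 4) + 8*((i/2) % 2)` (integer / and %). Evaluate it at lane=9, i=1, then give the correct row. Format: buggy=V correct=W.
buggy=1 correct=2

`(lane % 4) + 8*((i/2) % 2)`[9,1]=>1
lane 9=>9/4=2, 9 mod 4=1
i=1  r:2+0=>2  c:2·1+1=>3
row: 1 vs 2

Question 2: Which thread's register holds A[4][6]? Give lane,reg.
19,0

r=4⇒gr=4,Rb=0  c=6⇒th=3,odd=0
L=4*4+3=19  i=0*2+0=0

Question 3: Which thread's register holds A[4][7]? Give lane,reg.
r=4→G=4,rhi=0  c=7→T=3,p=1
L=4*4+3=19  i=0*2+1=1

19,1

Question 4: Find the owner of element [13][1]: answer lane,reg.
r=13→G=5,rhi=1  c=1→T=0,p=1
L=5*4+0=20  i=1*2+1=3

20,3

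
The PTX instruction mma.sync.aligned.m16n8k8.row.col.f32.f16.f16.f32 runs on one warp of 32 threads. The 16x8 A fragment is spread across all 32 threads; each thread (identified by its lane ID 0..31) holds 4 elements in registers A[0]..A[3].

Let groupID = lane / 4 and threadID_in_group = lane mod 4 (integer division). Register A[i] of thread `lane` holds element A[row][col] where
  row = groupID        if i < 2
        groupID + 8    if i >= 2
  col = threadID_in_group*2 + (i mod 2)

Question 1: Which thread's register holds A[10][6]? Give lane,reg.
r: 10->gid=2,r8=1  c: 6->tid=3,i&1=0
L=2*4+3=11  i=1*2+0=2

11,2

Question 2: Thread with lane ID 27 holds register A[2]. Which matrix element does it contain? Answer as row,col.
14,6

L=27⇒gr=27>>2=6, th=27&3=3
[2]⇒row 6+8=14  col 3·2+0=6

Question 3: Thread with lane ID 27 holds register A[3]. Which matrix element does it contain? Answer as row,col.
lane 27: grp=6 (27/4), tig=3 (27%4)
i=3: r=6+8=14, c=3*2+1=7

14,7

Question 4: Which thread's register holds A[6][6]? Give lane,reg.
r=6->g=6,rb=0  c=6->t=3,b0=0
L=6*4+3=27  i=0*2+0=0

27,0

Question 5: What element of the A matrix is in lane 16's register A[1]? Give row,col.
16: gr=4,th=0
[1] (4+0,0*2+1) = (4,1)

4,1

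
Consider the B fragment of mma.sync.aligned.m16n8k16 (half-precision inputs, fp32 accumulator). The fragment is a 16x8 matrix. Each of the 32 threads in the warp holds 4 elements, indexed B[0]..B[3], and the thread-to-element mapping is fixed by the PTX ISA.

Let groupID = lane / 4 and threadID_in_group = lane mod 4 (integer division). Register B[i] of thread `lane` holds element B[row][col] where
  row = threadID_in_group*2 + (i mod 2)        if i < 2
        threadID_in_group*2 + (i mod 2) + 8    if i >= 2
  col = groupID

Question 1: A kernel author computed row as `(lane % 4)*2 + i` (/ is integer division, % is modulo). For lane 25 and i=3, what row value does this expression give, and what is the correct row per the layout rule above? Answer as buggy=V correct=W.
buggy=5 correct=11

`(lane % 4)*2 + i`[25,3]->5
L=25->g=25>>2=6, t=25&3=1
[3]->row 1·2+1+8=11  col g=6
row: 5 vs 11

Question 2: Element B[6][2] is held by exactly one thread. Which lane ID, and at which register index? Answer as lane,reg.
11,0

c:2=>grp=2  r:6=>rB=0,tig=3,lo=0
L=2*4+3=11  i=0*2+0=0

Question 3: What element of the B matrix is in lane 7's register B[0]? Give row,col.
L=7→G=7>>2=1, T=7&3=3
[0]→row 3·2+0+0=6  col G=1

6,1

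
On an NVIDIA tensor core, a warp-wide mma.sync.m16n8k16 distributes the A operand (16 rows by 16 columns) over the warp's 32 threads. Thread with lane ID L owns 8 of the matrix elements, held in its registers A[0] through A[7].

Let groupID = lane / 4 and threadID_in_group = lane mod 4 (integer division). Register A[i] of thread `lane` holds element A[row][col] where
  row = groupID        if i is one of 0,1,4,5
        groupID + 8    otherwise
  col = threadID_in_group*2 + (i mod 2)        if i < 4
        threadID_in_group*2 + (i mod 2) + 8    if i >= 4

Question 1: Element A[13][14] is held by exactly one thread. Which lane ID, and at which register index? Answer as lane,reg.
r=13->g=5,rb=1  c=14->cb=1,t=3,b0=0
L=5*4+3=23  i=1*4+1*2+0=6

23,6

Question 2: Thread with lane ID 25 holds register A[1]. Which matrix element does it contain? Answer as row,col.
L=25->gid=25>>2=6, tid=25&3=1
[1]->row 6+0=6  col 1·2+1+0=3

6,3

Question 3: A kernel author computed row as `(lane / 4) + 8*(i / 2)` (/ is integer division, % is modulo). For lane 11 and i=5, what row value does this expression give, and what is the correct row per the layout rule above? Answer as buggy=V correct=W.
buggy=18 correct=2

`(lane / 4) + 8*(i / 2)`[11,5]→18
L=11→G=11>>2=2, T=11&3=3
[5]→row 2+0=2  col 3·2+1+8=15
row: 18 vs 2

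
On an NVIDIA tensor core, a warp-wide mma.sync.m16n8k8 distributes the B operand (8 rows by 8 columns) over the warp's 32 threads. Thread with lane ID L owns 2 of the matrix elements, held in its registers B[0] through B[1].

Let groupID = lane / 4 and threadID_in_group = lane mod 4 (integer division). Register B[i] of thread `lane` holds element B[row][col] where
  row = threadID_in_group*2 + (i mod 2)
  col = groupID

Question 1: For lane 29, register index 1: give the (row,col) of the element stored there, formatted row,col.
L=29⇒gr=29>>2=7, th=29&3=1
[1]⇒row 1·2+1=3  col gr=7

3,7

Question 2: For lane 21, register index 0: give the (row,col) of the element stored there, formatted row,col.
lane 21→21/4=5, 21 mod 4=1
i=0  r:2·1+0→2  c:5

2,5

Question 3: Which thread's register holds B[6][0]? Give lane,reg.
3,0

c=0⇒gr=0  r=6⇒th=3,odd=0
L=0*4+3=3  i=0=0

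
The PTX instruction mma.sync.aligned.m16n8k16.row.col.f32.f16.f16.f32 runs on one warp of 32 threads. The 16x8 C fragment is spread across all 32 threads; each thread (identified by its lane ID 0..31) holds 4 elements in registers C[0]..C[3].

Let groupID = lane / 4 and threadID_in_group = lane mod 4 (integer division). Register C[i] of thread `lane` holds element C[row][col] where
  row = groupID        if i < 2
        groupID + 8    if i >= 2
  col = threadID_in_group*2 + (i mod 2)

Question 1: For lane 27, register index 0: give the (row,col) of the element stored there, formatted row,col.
6,6

lane 27: grp=6 (27/4), tig=3 (27%4)
i=0: r=6+0=6, c=3*2+0=6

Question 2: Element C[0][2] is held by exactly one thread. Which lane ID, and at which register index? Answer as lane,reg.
r=0->g=0,rb=0  c=2->t=1,b0=0
L=0*4+1=1  i=0*2+0=0

1,0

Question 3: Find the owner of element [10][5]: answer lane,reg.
10,3

r:10=>grp=2,rB=1  c:5=>tig=2,lo=1
L=2*4+2=10  i=1*2+1=3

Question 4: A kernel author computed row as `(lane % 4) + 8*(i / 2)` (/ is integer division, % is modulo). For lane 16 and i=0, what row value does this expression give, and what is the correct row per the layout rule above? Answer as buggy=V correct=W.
buggy=0 correct=4

`(lane % 4) + 8*(i / 2)`[16,0]->0
lane 16: g=4 (16/4), t=0 (16%4)
i=0: r=4+0=4, c=0*2+0=0
row: 0 vs 4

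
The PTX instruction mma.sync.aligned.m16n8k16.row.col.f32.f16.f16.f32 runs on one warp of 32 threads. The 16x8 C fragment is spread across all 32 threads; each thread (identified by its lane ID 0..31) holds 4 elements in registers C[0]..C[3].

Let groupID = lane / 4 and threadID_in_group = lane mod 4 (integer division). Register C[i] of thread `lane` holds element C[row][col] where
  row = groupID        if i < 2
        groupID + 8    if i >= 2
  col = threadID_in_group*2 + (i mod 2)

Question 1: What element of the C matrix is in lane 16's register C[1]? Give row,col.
4,1

lane 16→16/4=4, 16 mod 4=0
i=1  r:4+0→4  c:2·0+1→1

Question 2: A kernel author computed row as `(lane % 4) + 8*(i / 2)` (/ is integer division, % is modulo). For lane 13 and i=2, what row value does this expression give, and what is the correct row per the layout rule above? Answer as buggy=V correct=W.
`(lane % 4) + 8*(i / 2)`[13,2]=>9
lane 13=>13/4=3, 13 mod 4=1
i=2  r:3+8=>11  c:2·1+0=>2
row: 9 vs 11

buggy=9 correct=11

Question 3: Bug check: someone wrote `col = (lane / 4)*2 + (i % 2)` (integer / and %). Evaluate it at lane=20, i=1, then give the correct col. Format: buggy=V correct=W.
buggy=11 correct=1

`(lane / 4)*2 + (i % 2)`[20,1]=>11
lane 20=>20/4=5, 20 mod 4=0
i=1  r:5+0=>5  c:2·0+1=>1
col: 11 vs 1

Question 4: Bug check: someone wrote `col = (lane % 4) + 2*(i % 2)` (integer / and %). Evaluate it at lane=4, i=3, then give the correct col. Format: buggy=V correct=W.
`(lane % 4) + 2*(i % 2)`[4,3]=>2
L=4=>grp=4>>2=1, tig=4&3=0
[3]=>row 1+8=9  col 0·2+1=1
col: 2 vs 1

buggy=2 correct=1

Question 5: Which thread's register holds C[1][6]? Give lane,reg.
r=1→G=1,rhi=0  c=6→T=3,p=0
L=1*4+3=7  i=0*2+0=0

7,0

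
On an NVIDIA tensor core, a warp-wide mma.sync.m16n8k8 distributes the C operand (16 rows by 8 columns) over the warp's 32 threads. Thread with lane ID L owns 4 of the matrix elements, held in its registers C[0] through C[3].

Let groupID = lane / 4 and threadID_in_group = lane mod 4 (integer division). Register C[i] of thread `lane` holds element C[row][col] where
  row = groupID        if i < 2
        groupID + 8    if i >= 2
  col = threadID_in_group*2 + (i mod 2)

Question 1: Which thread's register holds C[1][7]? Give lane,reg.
r=1⇒gr=1,Rb=0  c=7⇒th=3,odd=1
L=1*4+3=7  i=0*2+1=1

7,1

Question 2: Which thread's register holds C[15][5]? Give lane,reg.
30,3

r=15⇒gr=7,Rb=1  c=5⇒th=2,odd=1
L=7*4+2=30  i=1*2+1=3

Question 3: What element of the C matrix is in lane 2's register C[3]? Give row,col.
2: grp=0,tig=2
[3] (0+8,2*2+1) = (8,5)

8,5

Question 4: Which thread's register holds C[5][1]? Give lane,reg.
r=5->g=5,rb=0  c=1->t=0,b0=1
L=5*4+0=20  i=0*2+1=1

20,1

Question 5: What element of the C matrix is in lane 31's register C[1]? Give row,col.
7,7

31: g=7,t=3
[1] (7+0,3*2+1) = (7,7)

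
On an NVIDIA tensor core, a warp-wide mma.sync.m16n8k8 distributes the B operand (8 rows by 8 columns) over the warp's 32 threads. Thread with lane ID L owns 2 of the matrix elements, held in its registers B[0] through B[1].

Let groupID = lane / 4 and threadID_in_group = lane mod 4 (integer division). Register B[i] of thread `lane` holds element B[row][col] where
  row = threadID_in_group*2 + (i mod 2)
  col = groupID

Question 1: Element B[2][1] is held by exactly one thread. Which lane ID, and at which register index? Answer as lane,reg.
c=1→G=1  r=2→T=1,p=0
L=1*4+1=5  i=0=0

5,0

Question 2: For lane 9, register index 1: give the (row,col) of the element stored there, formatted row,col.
L=9⇒gr=9>>2=2, th=9&3=1
[1]⇒row 1·2+1=3  col gr=2

3,2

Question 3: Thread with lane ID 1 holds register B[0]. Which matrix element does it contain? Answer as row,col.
L=1->g=1>>2=0, t=1&3=1
[0]->row 1·2+0=2  col g=0

2,0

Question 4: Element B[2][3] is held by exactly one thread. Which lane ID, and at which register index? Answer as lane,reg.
13,0

c=3->g=3  r=2->t=1,b0=0
L=3*4+1=13  i=0=0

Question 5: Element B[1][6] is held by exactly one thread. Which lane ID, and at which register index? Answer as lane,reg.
c=6⇒gr=6  r=1⇒th=0,odd=1
L=6*4+0=24  i=1=1

24,1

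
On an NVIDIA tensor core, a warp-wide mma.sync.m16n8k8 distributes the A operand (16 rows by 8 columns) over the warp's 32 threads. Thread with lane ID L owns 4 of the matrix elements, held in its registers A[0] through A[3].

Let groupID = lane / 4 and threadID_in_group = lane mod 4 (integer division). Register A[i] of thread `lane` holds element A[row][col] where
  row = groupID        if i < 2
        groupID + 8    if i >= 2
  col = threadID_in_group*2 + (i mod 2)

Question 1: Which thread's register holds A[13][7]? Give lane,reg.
r=13->g=5,rb=1  c=7->t=3,b0=1
L=5*4+3=23  i=1*2+1=3

23,3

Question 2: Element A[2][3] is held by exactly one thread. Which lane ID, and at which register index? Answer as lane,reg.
9,1

r=2⇒gr=2,Rb=0  c=3⇒th=1,odd=1
L=2*4+1=9  i=0*2+1=1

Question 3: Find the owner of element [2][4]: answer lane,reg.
r=2→G=2,rhi=0  c=4→T=2,p=0
L=2*4+2=10  i=0*2+0=0

10,0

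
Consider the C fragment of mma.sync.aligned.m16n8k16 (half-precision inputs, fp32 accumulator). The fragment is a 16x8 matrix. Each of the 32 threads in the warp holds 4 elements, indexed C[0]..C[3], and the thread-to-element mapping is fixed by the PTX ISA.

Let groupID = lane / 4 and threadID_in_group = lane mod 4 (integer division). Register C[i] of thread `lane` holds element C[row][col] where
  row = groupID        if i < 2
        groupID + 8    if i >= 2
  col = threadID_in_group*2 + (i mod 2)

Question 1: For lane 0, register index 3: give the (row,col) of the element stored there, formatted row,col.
lane 0->0/4=0, 0 mod 4=0
i=3  r:0+8->8  c:2·0+1->1

8,1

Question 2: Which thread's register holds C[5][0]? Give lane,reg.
20,0

r=5⇒gr=5,Rb=0  c=0⇒th=0,odd=0
L=5*4+0=20  i=0*2+0=0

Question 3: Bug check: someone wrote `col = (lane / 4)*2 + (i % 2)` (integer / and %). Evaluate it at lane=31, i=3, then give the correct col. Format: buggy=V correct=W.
buggy=15 correct=7

`(lane / 4)*2 + (i % 2)`[31,3]⇒15
L=31⇒gr=31>>2=7, th=31&3=3
[3]⇒row 7+8=15  col 3·2+1=7
col: 15 vs 7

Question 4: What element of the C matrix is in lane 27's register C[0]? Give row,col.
27: G=6,T=3
[0] (6+0,3*2+0) = (6,6)

6,6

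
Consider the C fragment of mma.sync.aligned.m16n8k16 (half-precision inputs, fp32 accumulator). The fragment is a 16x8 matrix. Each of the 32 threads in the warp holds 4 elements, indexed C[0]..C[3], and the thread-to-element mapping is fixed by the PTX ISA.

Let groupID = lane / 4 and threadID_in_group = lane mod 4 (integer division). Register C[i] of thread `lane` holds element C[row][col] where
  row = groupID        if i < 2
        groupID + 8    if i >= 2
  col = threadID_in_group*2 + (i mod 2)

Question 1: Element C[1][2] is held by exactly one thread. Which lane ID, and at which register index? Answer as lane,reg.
r=1->g=1,rb=0  c=2->t=1,b0=0
L=1*4+1=5  i=0*2+0=0

5,0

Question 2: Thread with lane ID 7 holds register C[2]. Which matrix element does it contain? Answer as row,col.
L=7=>grp=7>>2=1, tig=7&3=3
[2]=>row 1+8=9  col 3·2+0=6

9,6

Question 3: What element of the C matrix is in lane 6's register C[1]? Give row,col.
lane 6->6/4=1, 6 mod 4=2
i=1  r:1+0->1  c:2·2+1->5

1,5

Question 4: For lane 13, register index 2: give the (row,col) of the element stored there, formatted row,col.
lane 13⇒13/4=3, 13 mod 4=1
i=2  r:3+8⇒11  c:2·1+0⇒2

11,2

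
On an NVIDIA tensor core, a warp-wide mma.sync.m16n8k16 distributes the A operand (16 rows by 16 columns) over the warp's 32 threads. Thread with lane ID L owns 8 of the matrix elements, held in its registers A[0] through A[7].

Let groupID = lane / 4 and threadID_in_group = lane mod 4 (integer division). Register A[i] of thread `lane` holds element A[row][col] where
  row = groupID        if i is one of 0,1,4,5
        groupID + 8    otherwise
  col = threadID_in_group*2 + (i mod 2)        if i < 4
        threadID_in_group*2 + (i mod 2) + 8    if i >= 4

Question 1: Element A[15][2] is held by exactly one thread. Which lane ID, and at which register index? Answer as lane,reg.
29,2

r: 15->gid=7,r8=1  c: 2->c8=0,tid=1,i&1=0
L=7*4+1=29  i=0*4+1*2+0=2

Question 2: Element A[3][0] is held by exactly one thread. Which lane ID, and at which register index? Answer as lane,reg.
r=3⇒gr=3,Rb=0  c=0⇒Cb=0,th=0,odd=0
L=3*4+0=12  i=0*4+0*2+0=0

12,0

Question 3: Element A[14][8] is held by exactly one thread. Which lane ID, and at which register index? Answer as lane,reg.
r=14⇒gr=6,Rb=1  c=8⇒Cb=1,th=0,odd=0
L=6*4+0=24  i=1*4+1*2+0=6

24,6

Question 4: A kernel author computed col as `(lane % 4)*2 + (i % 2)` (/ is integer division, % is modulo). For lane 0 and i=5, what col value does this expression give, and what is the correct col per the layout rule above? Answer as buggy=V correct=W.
buggy=1 correct=9

`(lane % 4)*2 + (i % 2)`[0,5]->1
lane 0->0/4=0, 0 mod 4=0
i=5  r:0+0->0  c:2·0+1+8->9
col: 1 vs 9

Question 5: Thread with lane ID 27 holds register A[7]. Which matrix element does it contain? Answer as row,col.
lane 27: g=6 (27/4), t=3 (27%4)
i=7: r=6+8=14, c=3*2+1+8=15

14,15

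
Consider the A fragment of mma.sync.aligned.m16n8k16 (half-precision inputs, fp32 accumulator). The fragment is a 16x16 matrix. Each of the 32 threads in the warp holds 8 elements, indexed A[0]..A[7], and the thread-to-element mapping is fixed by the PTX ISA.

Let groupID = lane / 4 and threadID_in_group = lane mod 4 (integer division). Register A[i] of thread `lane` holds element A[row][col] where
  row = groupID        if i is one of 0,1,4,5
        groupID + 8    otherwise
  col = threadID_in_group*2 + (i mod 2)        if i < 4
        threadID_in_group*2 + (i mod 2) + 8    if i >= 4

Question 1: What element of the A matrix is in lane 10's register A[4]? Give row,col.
2,12

lane 10: gid=2 (10/4), tid=2 (10%4)
i=4: r=2+0=2, c=2*2+0+8=12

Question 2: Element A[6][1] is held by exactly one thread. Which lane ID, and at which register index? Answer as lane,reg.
24,1

r=6->g=6,rb=0  c=1->cb=0,t=0,b0=1
L=6*4+0=24  i=0*4+0*2+1=1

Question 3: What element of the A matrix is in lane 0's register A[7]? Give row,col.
8,9

lane 0=>0/4=0, 0 mod 4=0
i=7  r:0+8=>8  c:2·0+1+8=>9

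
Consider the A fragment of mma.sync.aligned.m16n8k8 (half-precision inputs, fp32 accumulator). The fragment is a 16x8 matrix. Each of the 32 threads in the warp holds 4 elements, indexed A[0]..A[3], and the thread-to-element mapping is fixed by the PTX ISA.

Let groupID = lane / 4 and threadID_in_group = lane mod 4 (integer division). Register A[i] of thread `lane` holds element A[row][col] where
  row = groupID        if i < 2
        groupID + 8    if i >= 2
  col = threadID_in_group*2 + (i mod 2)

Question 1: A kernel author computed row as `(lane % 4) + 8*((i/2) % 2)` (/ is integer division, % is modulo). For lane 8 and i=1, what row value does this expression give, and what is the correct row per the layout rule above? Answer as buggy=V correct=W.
buggy=0 correct=2

`(lane % 4) + 8*((i/2) % 2)`[8,1]→0
lane 8→8/4=2, 8 mod 4=0
i=1  r:2+0→2  c:2·0+1→1
row: 0 vs 2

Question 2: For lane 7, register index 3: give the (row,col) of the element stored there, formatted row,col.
9,7

lane 7->7/4=1, 7 mod 4=3
i=3  r:1+8->9  c:2·3+1->7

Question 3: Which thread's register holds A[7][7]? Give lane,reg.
r=7->g=7,rb=0  c=7->t=3,b0=1
L=7*4+3=31  i=0*2+1=1

31,1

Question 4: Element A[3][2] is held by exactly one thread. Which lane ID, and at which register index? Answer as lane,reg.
r: 3->gid=3,r8=0  c: 2->tid=1,i&1=0
L=3*4+1=13  i=0*2+0=0

13,0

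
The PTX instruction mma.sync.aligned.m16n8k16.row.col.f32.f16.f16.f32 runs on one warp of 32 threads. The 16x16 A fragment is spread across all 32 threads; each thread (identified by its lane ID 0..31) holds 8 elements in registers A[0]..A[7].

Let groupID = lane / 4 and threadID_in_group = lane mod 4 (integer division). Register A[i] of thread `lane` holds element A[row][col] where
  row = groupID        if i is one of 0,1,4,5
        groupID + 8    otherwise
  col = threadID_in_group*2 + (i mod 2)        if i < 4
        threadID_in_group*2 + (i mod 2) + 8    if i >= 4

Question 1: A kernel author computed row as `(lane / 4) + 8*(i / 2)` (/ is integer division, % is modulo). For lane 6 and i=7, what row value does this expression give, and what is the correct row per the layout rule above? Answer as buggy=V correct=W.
`(lane / 4) + 8*(i / 2)`[6,7]→25
6: G=1,T=2
[7] (1+8,2*2+1+8) = (9,13)
row: 25 vs 9

buggy=25 correct=9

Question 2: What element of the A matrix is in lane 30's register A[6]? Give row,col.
15,12

L=30->gid=30>>2=7, tid=30&3=2
[6]->row 7+8=15  col 2·2+0+8=12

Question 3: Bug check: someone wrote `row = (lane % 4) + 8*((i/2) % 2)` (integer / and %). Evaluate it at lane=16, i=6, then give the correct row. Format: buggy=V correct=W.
buggy=8 correct=12

`(lane % 4) + 8*((i/2) % 2)`[16,6]→8
16: G=4,T=0
[6] (4+8,0*2+0+8) = (12,8)
row: 8 vs 12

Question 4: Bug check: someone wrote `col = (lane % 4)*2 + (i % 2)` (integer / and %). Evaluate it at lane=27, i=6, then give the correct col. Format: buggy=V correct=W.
`(lane % 4)*2 + (i % 2)`[27,6]->6
lane 27->27/4=6, 27 mod 4=3
i=6  r:6+8->14  c:2·3+0+8->14
col: 6 vs 14

buggy=6 correct=14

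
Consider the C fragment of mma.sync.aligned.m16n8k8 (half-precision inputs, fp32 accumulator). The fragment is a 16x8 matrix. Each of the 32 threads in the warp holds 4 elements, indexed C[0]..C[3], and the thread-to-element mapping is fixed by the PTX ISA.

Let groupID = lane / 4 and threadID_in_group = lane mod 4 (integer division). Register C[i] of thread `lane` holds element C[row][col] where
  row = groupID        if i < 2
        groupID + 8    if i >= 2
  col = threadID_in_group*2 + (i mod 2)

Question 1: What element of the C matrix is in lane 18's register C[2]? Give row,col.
18: G=4,T=2
[2] (4+8,2*2+0) = (12,4)

12,4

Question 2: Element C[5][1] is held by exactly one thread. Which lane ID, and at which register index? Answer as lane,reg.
20,1

r=5⇒gr=5,Rb=0  c=1⇒th=0,odd=1
L=5*4+0=20  i=0*2+1=1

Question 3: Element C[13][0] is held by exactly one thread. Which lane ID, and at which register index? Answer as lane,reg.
20,2

r:13=>grp=5,rB=1  c:0=>tig=0,lo=0
L=5*4+0=20  i=1*2+0=2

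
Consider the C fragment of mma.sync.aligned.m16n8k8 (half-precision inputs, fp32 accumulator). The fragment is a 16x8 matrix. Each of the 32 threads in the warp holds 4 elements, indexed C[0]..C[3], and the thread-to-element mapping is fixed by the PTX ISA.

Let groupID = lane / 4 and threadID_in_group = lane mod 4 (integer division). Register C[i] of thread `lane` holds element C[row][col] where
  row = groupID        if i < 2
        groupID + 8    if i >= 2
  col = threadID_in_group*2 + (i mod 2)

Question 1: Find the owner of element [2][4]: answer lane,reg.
10,0

r=2⇒gr=2,Rb=0  c=4⇒th=2,odd=0
L=2*4+2=10  i=0*2+0=0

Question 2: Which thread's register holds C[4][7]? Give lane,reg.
r:4=>grp=4,rB=0  c:7=>tig=3,lo=1
L=4*4+3=19  i=0*2+1=1

19,1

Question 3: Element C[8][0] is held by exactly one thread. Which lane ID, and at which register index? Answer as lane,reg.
r:8=>grp=0,rB=1  c:0=>tig=0,lo=0
L=0*4+0=0  i=1*2+0=2

0,2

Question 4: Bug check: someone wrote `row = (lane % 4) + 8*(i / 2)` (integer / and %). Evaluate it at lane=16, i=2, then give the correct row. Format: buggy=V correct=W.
`(lane % 4) + 8*(i / 2)`[16,2]⇒8
L=16⇒gr=16>>2=4, th=16&3=0
[2]⇒row 4+8=12  col 0·2+0=0
row: 8 vs 12

buggy=8 correct=12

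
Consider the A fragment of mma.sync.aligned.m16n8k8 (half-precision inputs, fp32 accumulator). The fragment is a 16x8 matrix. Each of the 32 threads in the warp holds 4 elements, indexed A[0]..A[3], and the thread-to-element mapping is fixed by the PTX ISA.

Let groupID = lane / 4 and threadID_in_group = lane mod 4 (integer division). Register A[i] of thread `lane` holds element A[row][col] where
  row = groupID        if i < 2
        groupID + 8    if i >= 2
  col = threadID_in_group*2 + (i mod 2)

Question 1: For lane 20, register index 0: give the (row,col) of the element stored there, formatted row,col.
5,0

20: grp=5,tig=0
[0] (5+0,0*2+0) = (5,0)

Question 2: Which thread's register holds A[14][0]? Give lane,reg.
24,2

r: 14->gid=6,r8=1  c: 0->tid=0,i&1=0
L=6*4+0=24  i=1*2+0=2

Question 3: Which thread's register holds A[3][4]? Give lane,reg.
14,0

r: 3->gid=3,r8=0  c: 4->tid=2,i&1=0
L=3*4+2=14  i=0*2+0=0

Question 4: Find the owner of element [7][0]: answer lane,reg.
28,0

r=7⇒gr=7,Rb=0  c=0⇒th=0,odd=0
L=7*4+0=28  i=0*2+0=0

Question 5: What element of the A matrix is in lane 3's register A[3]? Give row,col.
lane 3->3/4=0, 3 mod 4=3
i=3  r:0+8->8  c:2·3+1->7

8,7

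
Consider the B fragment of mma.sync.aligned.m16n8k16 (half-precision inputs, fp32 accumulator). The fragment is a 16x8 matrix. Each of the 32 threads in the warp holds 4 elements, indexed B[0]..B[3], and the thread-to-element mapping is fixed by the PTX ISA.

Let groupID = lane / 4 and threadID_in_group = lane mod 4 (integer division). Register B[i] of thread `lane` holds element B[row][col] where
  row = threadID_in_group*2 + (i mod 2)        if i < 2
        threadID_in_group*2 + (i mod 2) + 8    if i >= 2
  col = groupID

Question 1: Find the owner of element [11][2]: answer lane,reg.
9,3

c=2->g=2  r=11->rb=1,t=1,b0=1
L=2*4+1=9  i=1*2+1=3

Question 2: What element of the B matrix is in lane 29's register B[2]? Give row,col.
10,7

29: gr=7,th=1
[2] (1*2+0+8,7) = (10,7)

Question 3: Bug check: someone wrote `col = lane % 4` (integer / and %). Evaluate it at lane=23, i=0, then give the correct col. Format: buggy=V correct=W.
`lane % 4`[23,0]->3
L=23->gid=23>>2=5, tid=23&3=3
[0]->row 3·2+0+0=6  col gid=5
col: 3 vs 5

buggy=3 correct=5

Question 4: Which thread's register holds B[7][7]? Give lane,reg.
c:7=>grp=7  r:7=>rB=0,tig=3,lo=1
L=7*4+3=31  i=0*2+1=1

31,1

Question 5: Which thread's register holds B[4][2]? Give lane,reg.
10,0

c:2=>grp=2  r:4=>rB=0,tig=2,lo=0
L=2*4+2=10  i=0*2+0=0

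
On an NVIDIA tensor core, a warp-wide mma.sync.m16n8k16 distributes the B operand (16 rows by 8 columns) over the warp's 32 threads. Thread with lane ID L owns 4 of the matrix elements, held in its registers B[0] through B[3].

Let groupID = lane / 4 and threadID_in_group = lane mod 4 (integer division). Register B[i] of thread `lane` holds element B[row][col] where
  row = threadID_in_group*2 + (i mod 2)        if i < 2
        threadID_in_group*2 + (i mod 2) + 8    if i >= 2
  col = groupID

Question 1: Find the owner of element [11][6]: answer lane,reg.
25,3

c=6->g=6  r=11->rb=1,t=1,b0=1
L=6*4+1=25  i=1*2+1=3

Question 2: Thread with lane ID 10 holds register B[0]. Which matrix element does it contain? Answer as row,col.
4,2

lane 10=>10/4=2, 10 mod 4=2
i=0  r:2·2+0+0=>4  c:2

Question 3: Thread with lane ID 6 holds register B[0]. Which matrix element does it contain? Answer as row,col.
lane 6: grp=1 (6/4), tig=2 (6%4)
i=0: r=2*2+0+0=4, c=grp=1

4,1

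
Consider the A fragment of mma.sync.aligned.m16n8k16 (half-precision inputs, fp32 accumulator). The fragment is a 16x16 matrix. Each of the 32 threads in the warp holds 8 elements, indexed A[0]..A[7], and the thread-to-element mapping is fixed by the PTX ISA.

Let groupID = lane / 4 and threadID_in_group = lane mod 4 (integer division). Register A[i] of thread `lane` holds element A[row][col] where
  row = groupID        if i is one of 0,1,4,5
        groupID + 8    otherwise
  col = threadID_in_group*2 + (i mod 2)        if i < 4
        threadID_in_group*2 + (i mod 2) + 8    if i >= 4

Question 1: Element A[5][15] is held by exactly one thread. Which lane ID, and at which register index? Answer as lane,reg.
r=5->g=5,rb=0  c=15->cb=1,t=3,b0=1
L=5*4+3=23  i=1*4+0*2+1=5

23,5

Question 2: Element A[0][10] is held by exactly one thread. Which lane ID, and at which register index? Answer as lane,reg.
r:0=>grp=0,rB=0  c:10=>cB=1,tig=1,lo=0
L=0*4+1=1  i=1*4+0*2+0=4

1,4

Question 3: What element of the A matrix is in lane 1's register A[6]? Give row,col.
lane 1->1/4=0, 1 mod 4=1
i=6  r:0+8->8  c:2·1+0+8->10

8,10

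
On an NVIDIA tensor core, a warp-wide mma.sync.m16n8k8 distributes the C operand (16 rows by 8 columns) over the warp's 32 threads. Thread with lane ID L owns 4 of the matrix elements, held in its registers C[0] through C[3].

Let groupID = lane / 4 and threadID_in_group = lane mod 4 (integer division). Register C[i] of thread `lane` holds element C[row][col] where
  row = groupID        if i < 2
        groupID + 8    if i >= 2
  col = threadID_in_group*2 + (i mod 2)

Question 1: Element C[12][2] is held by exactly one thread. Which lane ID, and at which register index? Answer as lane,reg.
r=12->g=4,rb=1  c=2->t=1,b0=0
L=4*4+1=17  i=1*2+0=2

17,2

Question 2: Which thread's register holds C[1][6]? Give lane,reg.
r=1->g=1,rb=0  c=6->t=3,b0=0
L=1*4+3=7  i=0*2+0=0

7,0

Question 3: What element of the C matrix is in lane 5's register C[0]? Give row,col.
1,2

L=5->g=5>>2=1, t=5&3=1
[0]->row 1+0=1  col 1·2+0=2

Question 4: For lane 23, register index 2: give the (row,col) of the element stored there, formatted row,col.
lane 23: gr=5 (23/4), th=3 (23%4)
i=2: r=5+8=13, c=3*2+0=6

13,6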